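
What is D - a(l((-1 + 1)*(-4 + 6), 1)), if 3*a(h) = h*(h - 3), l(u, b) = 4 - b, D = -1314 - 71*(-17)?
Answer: -107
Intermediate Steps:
D = -107 (D = -1314 + 1207 = -107)
a(h) = h*(-3 + h)/3 (a(h) = (h*(h - 3))/3 = (h*(-3 + h))/3 = h*(-3 + h)/3)
D - a(l((-1 + 1)*(-4 + 6), 1)) = -107 - (4 - 1*1)*(-3 + (4 - 1*1))/3 = -107 - (4 - 1)*(-3 + (4 - 1))/3 = -107 - 3*(-3 + 3)/3 = -107 - 3*0/3 = -107 - 1*0 = -107 + 0 = -107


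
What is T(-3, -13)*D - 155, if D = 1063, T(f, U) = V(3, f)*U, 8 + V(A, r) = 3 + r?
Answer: 110397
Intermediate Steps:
V(A, r) = -5 + r (V(A, r) = -8 + (3 + r) = -5 + r)
T(f, U) = U*(-5 + f) (T(f, U) = (-5 + f)*U = U*(-5 + f))
T(-3, -13)*D - 155 = -13*(-5 - 3)*1063 - 155 = -13*(-8)*1063 - 155 = 104*1063 - 155 = 110552 - 155 = 110397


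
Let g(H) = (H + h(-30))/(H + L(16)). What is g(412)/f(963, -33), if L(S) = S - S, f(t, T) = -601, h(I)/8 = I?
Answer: -43/61903 ≈ -0.00069464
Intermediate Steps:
h(I) = 8*I
L(S) = 0
g(H) = (-240 + H)/H (g(H) = (H + 8*(-30))/(H + 0) = (H - 240)/H = (-240 + H)/H)
g(412)/f(963, -33) = ((-240 + 412)/412)/(-601) = ((1/412)*172)*(-1/601) = (43/103)*(-1/601) = -43/61903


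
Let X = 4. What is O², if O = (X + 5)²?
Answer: 6561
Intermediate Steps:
O = 81 (O = (4 + 5)² = 9² = 81)
O² = 81² = 6561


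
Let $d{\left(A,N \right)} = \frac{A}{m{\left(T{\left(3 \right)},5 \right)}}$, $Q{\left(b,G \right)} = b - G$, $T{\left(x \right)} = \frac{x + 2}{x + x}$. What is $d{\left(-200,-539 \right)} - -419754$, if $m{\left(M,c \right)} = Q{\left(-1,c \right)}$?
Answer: $\frac{1259362}{3} \approx 4.1979 \cdot 10^{5}$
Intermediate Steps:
$T{\left(x \right)} = \frac{2 + x}{2 x}$
$m{\left(M,c \right)} = -1 - c$
$d{\left(A,N \right)} = - \frac{A}{6}$ ($d{\left(A,N \right)} = \frac{A}{-1 - 5} = \frac{A}{-6} = A \left(- \frac{1}{6}\right) = - \frac{A}{6}$)
$d{\left(-200,-539 \right)} - -419754 = \left(- \frac{1}{6}\right) \left(-200\right) - -419754 = \frac{100}{3} + 419754 = \frac{1259362}{3}$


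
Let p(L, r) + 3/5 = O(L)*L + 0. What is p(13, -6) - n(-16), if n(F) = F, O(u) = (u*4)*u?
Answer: 44017/5 ≈ 8803.4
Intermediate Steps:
O(u) = 4*u² (O(u) = (4*u)*u = 4*u²)
p(L, r) = -⅗ + 4*L³ (p(L, r) = -⅗ + ((4*L²)*L + 0) = -⅗ + (4*L³ + 0) = -⅗ + 4*L³)
p(13, -6) - n(-16) = (-⅗ + 4*13³) - 1*(-16) = (-⅗ + 4*2197) + 16 = (-⅗ + 8788) + 16 = 43937/5 + 16 = 44017/5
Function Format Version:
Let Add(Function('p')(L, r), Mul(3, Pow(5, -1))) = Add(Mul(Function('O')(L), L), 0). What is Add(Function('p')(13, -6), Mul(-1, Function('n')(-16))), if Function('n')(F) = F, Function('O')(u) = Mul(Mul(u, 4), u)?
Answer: Rational(44017, 5) ≈ 8803.4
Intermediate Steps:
Function('O')(u) = Mul(4, Pow(u, 2)) (Function('O')(u) = Mul(Mul(4, u), u) = Mul(4, Pow(u, 2)))
Function('p')(L, r) = Add(Rational(-3, 5), Mul(4, Pow(L, 3))) (Function('p')(L, r) = Add(Rational(-3, 5), Add(Mul(Mul(4, Pow(L, 2)), L), 0)) = Add(Rational(-3, 5), Add(Mul(4, Pow(L, 3)), 0)) = Add(Rational(-3, 5), Mul(4, Pow(L, 3))))
Add(Function('p')(13, -6), Mul(-1, Function('n')(-16))) = Add(Add(Rational(-3, 5), Mul(4, Pow(13, 3))), Mul(-1, -16)) = Add(Add(Rational(-3, 5), Mul(4, 2197)), 16) = Add(Add(Rational(-3, 5), 8788), 16) = Add(Rational(43937, 5), 16) = Rational(44017, 5)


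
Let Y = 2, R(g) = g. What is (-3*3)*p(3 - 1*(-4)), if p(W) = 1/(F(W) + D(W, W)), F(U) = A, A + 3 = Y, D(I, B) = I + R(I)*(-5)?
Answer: 9/29 ≈ 0.31034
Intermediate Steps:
D(I, B) = -4*I (D(I, B) = I + I*(-5) = I - 5*I = -4*I)
A = -1 (A = -3 + 2 = -1)
F(U) = -1
p(W) = 1/(-1 - 4*W)
(-3*3)*p(3 - 1*(-4)) = (-3*3)/(-1 - 4*(3 - 1*(-4))) = -9/(-1 - 4*(3 + 4)) = -9/(-1 - 4*7) = -9/(-1 - 28) = -9/(-29) = -9*(-1/29) = 9/29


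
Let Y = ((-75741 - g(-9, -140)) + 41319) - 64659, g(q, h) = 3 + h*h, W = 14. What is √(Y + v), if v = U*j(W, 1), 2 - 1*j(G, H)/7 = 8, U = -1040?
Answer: 2*I*√18751 ≈ 273.87*I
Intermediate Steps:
g(q, h) = 3 + h²
j(G, H) = -42 (j(G, H) = 14 - 7*8 = 14 - 56 = -42)
v = 43680 (v = -1040*(-42) = 43680)
Y = -118684 (Y = ((-75741 - (3 + (-140)²)) + 41319) - 64659 = ((-75741 - (3 + 19600)) + 41319) - 64659 = ((-75741 - 1*19603) + 41319) - 64659 = ((-75741 - 19603) + 41319) - 64659 = (-95344 + 41319) - 64659 = -54025 - 64659 = -118684)
√(Y + v) = √(-118684 + 43680) = √(-75004) = 2*I*√18751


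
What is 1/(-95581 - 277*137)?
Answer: -1/133530 ≈ -7.4890e-6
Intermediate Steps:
1/(-95581 - 277*137) = 1/(-95581 - 37949) = 1/(-133530) = -1/133530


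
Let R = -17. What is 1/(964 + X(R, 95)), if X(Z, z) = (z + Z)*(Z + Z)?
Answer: -1/1688 ≈ -0.00059242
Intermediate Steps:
X(Z, z) = 2*Z*(Z + z) (X(Z, z) = (Z + z)*(2*Z) = 2*Z*(Z + z))
1/(964 + X(R, 95)) = 1/(964 + 2*(-17)*(-17 + 95)) = 1/(964 + 2*(-17)*78) = 1/(964 - 2652) = 1/(-1688) = -1/1688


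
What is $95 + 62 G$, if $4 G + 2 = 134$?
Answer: $2141$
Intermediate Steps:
$G = 33$ ($G = - \frac{1}{2} + \frac{1}{4} \cdot 134 = - \frac{1}{2} + \frac{67}{2} = 33$)
$95 + 62 G = 95 + 62 \cdot 33 = 95 + 2046 = 2141$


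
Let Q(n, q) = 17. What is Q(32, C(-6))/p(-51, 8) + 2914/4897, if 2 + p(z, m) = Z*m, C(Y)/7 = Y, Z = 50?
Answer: 1243021/1949006 ≈ 0.63777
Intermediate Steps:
C(Y) = 7*Y
p(z, m) = -2 + 50*m
Q(32, C(-6))/p(-51, 8) + 2914/4897 = 17/(-2 + 50*8) + 2914/4897 = 17/(-2 + 400) + 2914*(1/4897) = 17/398 + 2914/4897 = 1243021/1949006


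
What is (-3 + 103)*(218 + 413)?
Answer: 63100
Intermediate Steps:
(-3 + 103)*(218 + 413) = 100*631 = 63100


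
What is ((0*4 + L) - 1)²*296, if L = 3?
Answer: 1184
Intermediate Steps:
((0*4 + L) - 1)²*296 = ((0*4 + 3) - 1)²*296 = ((0 + 3) - 1)²*296 = (3 - 1)²*296 = 2²*296 = 4*296 = 1184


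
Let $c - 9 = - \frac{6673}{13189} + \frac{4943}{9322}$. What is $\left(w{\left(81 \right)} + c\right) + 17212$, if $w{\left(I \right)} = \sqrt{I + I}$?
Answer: $\frac{2117288050139}{122947858} + 9 \sqrt{2} \approx 17234.0$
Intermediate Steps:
$c = \frac{1109518243}{122947858}$ ($c = 9 + \left(- \frac{6673}{13189} + \frac{4943}{9322}\right) = 9 + \frac{2987521}{122947858} = \frac{1109518243}{122947858} \approx 9.0243$)
$w{\left(I \right)} = \sqrt{2} \sqrt{I}$ ($w{\left(I \right)} = \sqrt{2 I} = \sqrt{2} \sqrt{I}$)
$\left(w{\left(81 \right)} + c\right) + 17212 = \left(\sqrt{2} \sqrt{81} + \frac{1109518243}{122947858}\right) + 17212 = \left(\sqrt{2} \cdot 9 + \frac{1109518243}{122947858}\right) + 17212 = \left(9 \sqrt{2} + \frac{1109518243}{122947858}\right) + 17212 = \left(\frac{1109518243}{122947858} + 9 \sqrt{2}\right) + 17212 = \frac{2117288050139}{122947858} + 9 \sqrt{2}$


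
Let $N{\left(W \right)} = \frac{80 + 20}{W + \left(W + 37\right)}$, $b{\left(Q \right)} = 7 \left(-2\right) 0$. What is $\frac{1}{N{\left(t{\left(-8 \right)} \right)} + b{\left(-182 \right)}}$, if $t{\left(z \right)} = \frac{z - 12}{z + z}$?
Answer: $\frac{79}{200} \approx 0.395$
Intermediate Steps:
$t{\left(z \right)} = \frac{-12 + z}{2 z}$
$b{\left(Q \right)} = 0$ ($b{\left(Q \right)} = \left(-14\right) 0 = 0$)
$N{\left(W \right)} = \frac{100}{37 + 2 W}$ ($N{\left(W \right)} = \frac{100}{W + \left(37 + W\right)} = \frac{100}{37 + 2 W}$)
$\frac{1}{N{\left(t{\left(-8 \right)} \right)} + b{\left(-182 \right)}} = \frac{1}{\frac{100}{37 + 2 \frac{-12 - 8}{2 \left(-8\right)}} + 0} = \frac{1}{\frac{100}{37 + 2 \cdot \frac{1}{2} \left(- \frac{1}{8}\right) \left(-20\right)} + 0} = \frac{1}{\frac{100}{37 + 2 \cdot \frac{5}{4}} + 0} = \frac{1}{\frac{100}{37 + \frac{5}{2}} + 0} = \frac{1}{\frac{100}{\frac{79}{2}} + 0} = \frac{1}{100 \cdot \frac{2}{79} + 0} = \frac{1}{\frac{200}{79} + 0} = \frac{1}{\frac{200}{79}} = \frac{79}{200}$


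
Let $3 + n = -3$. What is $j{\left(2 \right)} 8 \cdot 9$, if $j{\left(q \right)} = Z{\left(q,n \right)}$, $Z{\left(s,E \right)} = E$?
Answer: $-432$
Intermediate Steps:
$n = -6$ ($n = -3 - 3 = -6$)
$j{\left(q \right)} = -6$
$j{\left(2 \right)} 8 \cdot 9 = \left(-6\right) 8 \cdot 9 = \left(-48\right) 9 = -432$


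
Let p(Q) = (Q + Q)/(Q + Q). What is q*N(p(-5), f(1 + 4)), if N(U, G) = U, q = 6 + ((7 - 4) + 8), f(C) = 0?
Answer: 17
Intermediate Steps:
q = 17 (q = 6 + (3 + 8) = 6 + 11 = 17)
p(Q) = 1 (p(Q) = (2*Q)/((2*Q)) = (2*Q)*(1/(2*Q)) = 1)
q*N(p(-5), f(1 + 4)) = 17*1 = 17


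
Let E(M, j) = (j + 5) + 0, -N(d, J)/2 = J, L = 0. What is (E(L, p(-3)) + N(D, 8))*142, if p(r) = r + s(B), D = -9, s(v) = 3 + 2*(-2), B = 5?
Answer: -2130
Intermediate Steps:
s(v) = -1 (s(v) = 3 - 4 = -1)
N(d, J) = -2*J
p(r) = -1 + r (p(r) = r - 1 = -1 + r)
E(M, j) = 5 + j (E(M, j) = (5 + j) + 0 = 5 + j)
(E(L, p(-3)) + N(D, 8))*142 = ((5 + (-1 - 3)) - 2*8)*142 = ((5 - 4) - 16)*142 = (1 - 16)*142 = -15*142 = -2130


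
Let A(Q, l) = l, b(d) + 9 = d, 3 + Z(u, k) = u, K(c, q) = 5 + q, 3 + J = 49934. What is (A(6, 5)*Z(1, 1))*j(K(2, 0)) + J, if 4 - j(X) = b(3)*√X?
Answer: 49891 - 60*√5 ≈ 49757.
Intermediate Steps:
J = 49931 (J = -3 + 49934 = 49931)
Z(u, k) = -3 + u
b(d) = -9 + d
j(X) = 4 + 6*√X (j(X) = 4 - (-9 + 3)*√X = 4 - (-6)*√X = 4 + 6*√X)
(A(6, 5)*Z(1, 1))*j(K(2, 0)) + J = (5*(-3 + 1))*(4 + 6*√(5 + 0)) + 49931 = (5*(-2))*(4 + 6*√5) + 49931 = -10*(4 + 6*√5) + 49931 = (-40 - 60*√5) + 49931 = 49891 - 60*√5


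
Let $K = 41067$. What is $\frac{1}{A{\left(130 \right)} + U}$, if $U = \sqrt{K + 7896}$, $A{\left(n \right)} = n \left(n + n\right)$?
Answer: $\frac{33800}{1142391037} - \frac{\sqrt{48963}}{1142391037} \approx 2.9393 \cdot 10^{-5}$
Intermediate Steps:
$A{\left(n \right)} = 2 n^{2}$ ($A{\left(n \right)} = n 2 n = 2 n^{2}$)
$U = \sqrt{48963}$ ($U = \sqrt{41067 + 7896} = \sqrt{48963} \approx 221.28$)
$\frac{1}{A{\left(130 \right)} + U} = \frac{1}{2 \cdot 130^{2} + \sqrt{48963}} = \frac{1}{2 \cdot 16900 + \sqrt{48963}} = \frac{1}{33800 + \sqrt{48963}}$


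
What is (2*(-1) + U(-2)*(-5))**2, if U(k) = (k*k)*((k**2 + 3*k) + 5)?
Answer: 3844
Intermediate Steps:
U(k) = k**2*(5 + k**2 + 3*k)
(2*(-1) + U(-2)*(-5))**2 = (2*(-1) + ((-2)**2*(5 + (-2)**2 + 3*(-2)))*(-5))**2 = (-2 + (4*(5 + 4 - 6))*(-5))**2 = (-2 + (4*3)*(-5))**2 = (-2 + 12*(-5))**2 = (-2 - 60)**2 = (-62)**2 = 3844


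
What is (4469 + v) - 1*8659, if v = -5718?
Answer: -9908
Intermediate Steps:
(4469 + v) - 1*8659 = (4469 - 5718) - 1*8659 = -1249 - 8659 = -9908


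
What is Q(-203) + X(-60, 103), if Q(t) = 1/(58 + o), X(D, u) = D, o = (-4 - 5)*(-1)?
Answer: -4019/67 ≈ -59.985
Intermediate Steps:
o = 9 (o = -9*(-1) = 9)
Q(t) = 1/67 (Q(t) = 1/(58 + 9) = 1/67)
Q(-203) + X(-60, 103) = 1/67 - 60 = -4019/67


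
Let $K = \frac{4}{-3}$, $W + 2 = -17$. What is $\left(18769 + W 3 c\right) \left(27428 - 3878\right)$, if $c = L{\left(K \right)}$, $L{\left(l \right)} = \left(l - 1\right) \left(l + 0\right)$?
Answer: $437833750$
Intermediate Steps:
$W = -19$ ($W = -2 - 17 = -19$)
$K = - \frac{4}{3}$ ($K = 4 \left(- \frac{1}{3}\right) = - \frac{4}{3} \approx -1.3333$)
$L{\left(l \right)} = l \left(-1 + l\right)$ ($L{\left(l \right)} = \left(-1 + l\right) l = l \left(-1 + l\right)$)
$c = \frac{28}{9}$ ($c = - \frac{4 \left(-1 - \frac{4}{3}\right)}{3} = \left(- \frac{4}{3}\right) \left(- \frac{7}{3}\right) = \frac{28}{9} \approx 3.1111$)
$\left(18769 + W 3 c\right) \left(27428 - 3878\right) = \left(18769 + \left(-19\right) 3 \cdot \frac{28}{9}\right) \left(27428 - 3878\right) = \left(18769 - \frac{532}{3}\right) 23550 = \frac{55775}{3} \cdot 23550 = 437833750$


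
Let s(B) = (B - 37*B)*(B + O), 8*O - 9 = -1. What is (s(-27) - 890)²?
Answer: 684450244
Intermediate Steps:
O = 1 (O = 9/8 + (⅛)*(-1) = 9/8 - ⅛ = 1)
s(B) = -36*B*(1 + B) (s(B) = (B - 37*B)*(B + 1) = (-36*B)*(1 + B) = -36*B*(1 + B))
(s(-27) - 890)² = (-36*(-27)*(1 - 27) - 890)² = (-36*(-27)*(-26) - 890)² = (-25272 - 890)² = (-26162)² = 684450244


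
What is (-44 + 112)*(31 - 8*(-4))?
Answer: 4284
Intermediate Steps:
(-44 + 112)*(31 - 8*(-4)) = 68*(31 - 1*(-32)) = 68*(31 + 32) = 68*63 = 4284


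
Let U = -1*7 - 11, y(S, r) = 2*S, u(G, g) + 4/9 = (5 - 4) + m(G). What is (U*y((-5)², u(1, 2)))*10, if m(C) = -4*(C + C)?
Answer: -9000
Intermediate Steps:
m(C) = -8*C
u(G, g) = 5/9 - 8*G (u(G, g) = -4/9 + ((5 - 4) - 8*G) = -4/9 + (1 - 8*G) = 5/9 - 8*G)
U = -18 (U = -7 - 11 = -18)
(U*y((-5)², u(1, 2)))*10 = -36*(-5)²*10 = -36*25*10 = -18*50*10 = -900*10 = -9000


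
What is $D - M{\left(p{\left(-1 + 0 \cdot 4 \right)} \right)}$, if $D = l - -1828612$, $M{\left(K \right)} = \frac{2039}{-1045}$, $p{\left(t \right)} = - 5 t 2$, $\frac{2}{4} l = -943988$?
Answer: $- \frac{62033341}{1045} \approx -59362.0$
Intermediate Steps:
$l = -1887976$ ($l = 2 \left(-943988\right) = -1887976$)
$p{\left(t \right)} = - 10 t$
$M{\left(K \right)} = - \frac{2039}{1045}$ ($M{\left(K \right)} = 2039 \left(- \frac{1}{1045}\right) = - \frac{2039}{1045}$)
$D = -59364$ ($D = -1887976 - -1828612 = -1887976 + 1828612 = -59364$)
$D - M{\left(p{\left(-1 + 0 \cdot 4 \right)} \right)} = -59364 - - \frac{2039}{1045} = -59364 + \frac{2039}{1045} = - \frac{62033341}{1045}$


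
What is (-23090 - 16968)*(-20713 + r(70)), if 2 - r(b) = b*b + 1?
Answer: 1025965496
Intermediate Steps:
r(b) = 1 - b² (r(b) = 2 - (b*b + 1) = 2 - (b² + 1) = 2 - (1 + b²) = 2 + (-1 - b²) = 1 - b²)
(-23090 - 16968)*(-20713 + r(70)) = (-23090 - 16968)*(-20713 + (1 - 1*70²)) = -40058*(-20713 + (1 - 1*4900)) = -40058*(-20713 + (1 - 4900)) = -40058*(-20713 - 4899) = -40058*(-25612) = 1025965496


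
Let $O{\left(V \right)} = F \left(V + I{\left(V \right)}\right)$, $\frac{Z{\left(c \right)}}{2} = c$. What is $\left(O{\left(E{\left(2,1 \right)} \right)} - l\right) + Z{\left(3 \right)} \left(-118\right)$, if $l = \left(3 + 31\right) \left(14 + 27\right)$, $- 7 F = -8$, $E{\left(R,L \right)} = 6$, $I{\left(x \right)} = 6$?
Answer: $- \frac{14618}{7} \approx -2088.3$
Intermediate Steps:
$Z{\left(c \right)} = 2 c$
$F = \frac{8}{7}$ ($F = \left(- \frac{1}{7}\right) \left(-8\right) = \frac{8}{7} \approx 1.1429$)
$l = 1394$ ($l = 34 \cdot 41 = 1394$)
$O{\left(V \right)} = \frac{48}{7} + \frac{8 V}{7}$ ($O{\left(V \right)} = \frac{8 \left(V + 6\right)}{7} = \frac{8 \left(6 + V\right)}{7} = \frac{48}{7} + \frac{8 V}{7}$)
$\left(O{\left(E{\left(2,1 \right)} \right)} - l\right) + Z{\left(3 \right)} \left(-118\right) = \left(\left(\frac{48}{7} + \frac{8}{7} \cdot 6\right) - 1394\right) + 2 \cdot 3 \left(-118\right) = \left(\left(\frac{48}{7} + \frac{48}{7}\right) - 1394\right) + 6 \left(-118\right) = \left(\frac{96}{7} - 1394\right) - 708 = - \frac{9662}{7} - 708 = - \frac{14618}{7}$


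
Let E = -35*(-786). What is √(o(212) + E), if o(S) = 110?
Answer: 2*√6905 ≈ 166.19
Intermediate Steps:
E = 27510
√(o(212) + E) = √(110 + 27510) = √27620 = 2*√6905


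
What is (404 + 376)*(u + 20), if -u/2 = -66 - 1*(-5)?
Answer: 110760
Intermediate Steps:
u = 122 (u = -2*(-66 - 1*(-5)) = -2*(-66 + 5) = -2*(-61) = 122)
(404 + 376)*(u + 20) = (404 + 376)*(122 + 20) = 780*142 = 110760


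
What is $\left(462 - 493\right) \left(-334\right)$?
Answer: $10354$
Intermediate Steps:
$\left(462 - 493\right) \left(-334\right) = \left(-31\right) \left(-334\right) = 10354$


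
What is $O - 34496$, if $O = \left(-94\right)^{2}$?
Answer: $-25660$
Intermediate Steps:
$O = 8836$
$O - 34496 = 8836 - 34496 = -25660$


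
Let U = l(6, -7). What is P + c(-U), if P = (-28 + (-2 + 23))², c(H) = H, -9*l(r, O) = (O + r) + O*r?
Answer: 398/9 ≈ 44.222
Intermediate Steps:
l(r, O) = -O/9 - r/9 - O*r/9 (l(r, O) = -((O + r) + O*r)/9 = -(O + r + O*r)/9 = -O/9 - r/9 - O*r/9)
U = 43/9 (U = -⅑*(-7) - ⅑*6 - ⅑*(-7)*6 = 7/9 - ⅔ + 14/3 = 43/9 ≈ 4.7778)
P = 49 (P = (-28 + 21)² = (-7)² = 49)
P + c(-U) = 49 - 1*43/9 = 49 - 43/9 = 398/9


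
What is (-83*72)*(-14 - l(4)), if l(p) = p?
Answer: 107568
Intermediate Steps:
(-83*72)*(-14 - l(4)) = (-83*72)*(-14 - 1*4) = -5976*(-14 - 4) = -5976*(-18) = 107568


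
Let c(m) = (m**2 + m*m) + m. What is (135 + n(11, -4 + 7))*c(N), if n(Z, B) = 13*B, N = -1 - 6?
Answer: 15834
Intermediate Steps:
N = -7
c(m) = m + 2*m**2 (c(m) = (m**2 + m**2) + m = 2*m**2 + m = m + 2*m**2)
(135 + n(11, -4 + 7))*c(N) = (135 + 13*(-4 + 7))*(-7*(1 + 2*(-7))) = (135 + 13*3)*(-7*(1 - 14)) = (135 + 39)*(-7*(-13)) = 174*91 = 15834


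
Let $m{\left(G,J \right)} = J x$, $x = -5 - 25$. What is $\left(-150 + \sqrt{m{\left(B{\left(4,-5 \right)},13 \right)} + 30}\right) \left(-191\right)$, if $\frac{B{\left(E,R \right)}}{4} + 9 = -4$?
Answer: $28650 - 1146 i \sqrt{10} \approx 28650.0 - 3624.0 i$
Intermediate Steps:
$B{\left(E,R \right)} = -52$ ($B{\left(E,R \right)} = -36 + 4 \left(-4\right) = -36 - 16 = -52$)
$x = -30$ ($x = -5 - 25 = -30$)
$m{\left(G,J \right)} = - 30 J$ ($m{\left(G,J \right)} = J \left(-30\right) = - 30 J$)
$\left(-150 + \sqrt{m{\left(B{\left(4,-5 \right)},13 \right)} + 30}\right) \left(-191\right) = \left(-150 + \sqrt{\left(-30\right) 13 + 30}\right) \left(-191\right) = \left(-150 + \sqrt{-390 + 30}\right) \left(-191\right) = \left(-150 + \sqrt{-360}\right) \left(-191\right) = \left(-150 + 6 i \sqrt{10}\right) \left(-191\right) = 28650 - 1146 i \sqrt{10}$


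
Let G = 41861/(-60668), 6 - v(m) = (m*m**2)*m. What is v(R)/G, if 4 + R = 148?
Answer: 26086129168920/41861 ≈ 6.2316e+8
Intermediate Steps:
R = 144 (R = -4 + 148 = 144)
v(m) = 6 - m**4 (v(m) = 6 - m*m**2*m = 6 - m**3*m = 6 - m**4)
G = -41861/60668 (G = 41861*(-1/60668) = -41861/60668 ≈ -0.69000)
v(R)/G = (6 - 1*144**4)/(-41861/60668) = (6 - 1*429981696)*(-60668/41861) = (6 - 429981696)*(-60668/41861) = -429981690*(-60668/41861) = 26086129168920/41861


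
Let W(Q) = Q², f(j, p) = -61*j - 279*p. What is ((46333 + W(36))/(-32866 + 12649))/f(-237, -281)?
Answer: -47629/1877269752 ≈ -2.5371e-5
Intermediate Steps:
f(j, p) = -279*p - 61*j
((46333 + W(36))/(-32866 + 12649))/f(-237, -281) = ((46333 + 36²)/(-32866 + 12649))/(-279*(-281) - 61*(-237)) = ((46333 + 1296)/(-20217))/(78399 + 14457) = (47629*(-1/20217))/92856 = -47629/20217*1/92856 = -47629/1877269752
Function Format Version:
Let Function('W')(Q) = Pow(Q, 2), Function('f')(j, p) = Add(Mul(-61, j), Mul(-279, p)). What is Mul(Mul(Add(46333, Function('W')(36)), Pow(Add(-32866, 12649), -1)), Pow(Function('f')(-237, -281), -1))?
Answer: Rational(-47629, 1877269752) ≈ -2.5371e-5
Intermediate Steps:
Function('f')(j, p) = Add(Mul(-279, p), Mul(-61, j))
Mul(Mul(Add(46333, Function('W')(36)), Pow(Add(-32866, 12649), -1)), Pow(Function('f')(-237, -281), -1)) = Mul(Mul(Add(46333, Pow(36, 2)), Pow(Add(-32866, 12649), -1)), Pow(Add(Mul(-279, -281), Mul(-61, -237)), -1)) = Mul(Mul(Add(46333, 1296), Pow(-20217, -1)), Pow(Add(78399, 14457), -1)) = Mul(Mul(47629, Rational(-1, 20217)), Pow(92856, -1)) = Mul(Rational(-47629, 20217), Rational(1, 92856)) = Rational(-47629, 1877269752)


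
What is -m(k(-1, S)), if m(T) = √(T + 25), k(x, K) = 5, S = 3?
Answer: -√30 ≈ -5.4772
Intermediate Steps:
m(T) = √(25 + T)
-m(k(-1, S)) = -√(25 + 5) = -√30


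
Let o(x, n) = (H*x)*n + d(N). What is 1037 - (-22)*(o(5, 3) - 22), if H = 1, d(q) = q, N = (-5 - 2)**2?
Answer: 1961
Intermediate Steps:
N = 49 (N = (-7)**2 = 49)
o(x, n) = 49 + n*x (o(x, n) = (1*x)*n + 49 = x*n + 49 = n*x + 49 = 49 + n*x)
1037 - (-22)*(o(5, 3) - 22) = 1037 - (-22)*((49 + 3*5) - 22) = 1037 - (-22)*((49 + 15) - 22) = 1037 - (-22)*(64 - 22) = 1037 - (-22)*42 = 1037 - 1*(-924) = 1037 + 924 = 1961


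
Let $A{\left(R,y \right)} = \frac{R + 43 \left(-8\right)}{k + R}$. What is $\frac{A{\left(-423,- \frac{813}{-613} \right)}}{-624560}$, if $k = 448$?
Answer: $\frac{767}{15614000} \approx 4.9123 \cdot 10^{-5}$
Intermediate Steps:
$A{\left(R,y \right)} = \frac{-344 + R}{448 + R}$ ($A{\left(R,y \right)} = \frac{R + 43 \left(-8\right)}{448 + R} = \frac{R - 344}{448 + R} = \frac{-344 + R}{448 + R}$)
$\frac{A{\left(-423,- \frac{813}{-613} \right)}}{-624560} = \frac{\frac{1}{448 - 423} \left(-344 - 423\right)}{-624560} = \frac{1}{25} \left(-767\right) \left(- \frac{1}{624560}\right) = \left(- \frac{767}{25}\right) \left(- \frac{1}{624560}\right) = \frac{767}{15614000}$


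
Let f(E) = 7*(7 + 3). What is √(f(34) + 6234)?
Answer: 4*√394 ≈ 79.398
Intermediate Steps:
f(E) = 70 (f(E) = 7*10 = 70)
√(f(34) + 6234) = √(70 + 6234) = √6304 = 4*√394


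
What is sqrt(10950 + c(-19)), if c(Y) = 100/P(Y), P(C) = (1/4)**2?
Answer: 5*sqrt(502) ≈ 112.03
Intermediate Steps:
P(C) = 1/16 (P(C) = (1/4)**2 = 1/16)
c(Y) = 1600 (c(Y) = 100/(1/16) = 100*16 = 1600)
sqrt(10950 + c(-19)) = sqrt(10950 + 1600) = sqrt(12550) = 5*sqrt(502)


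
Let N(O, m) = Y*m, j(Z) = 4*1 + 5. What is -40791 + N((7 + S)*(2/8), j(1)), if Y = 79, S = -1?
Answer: -40080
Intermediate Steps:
j(Z) = 9 (j(Z) = 4 + 5 = 9)
N(O, m) = 79*m
-40791 + N((7 + S)*(2/8), j(1)) = -40791 + 79*9 = -40791 + 711 = -40080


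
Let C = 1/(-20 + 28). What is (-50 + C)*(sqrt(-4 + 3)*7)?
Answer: -2793*I/8 ≈ -349.13*I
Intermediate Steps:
C = 1/8 ≈ 0.12500
(-50 + C)*(sqrt(-4 + 3)*7) = (-50 + 1/8)*(sqrt(-4 + 3)*7) = -399*sqrt(-1)*7/8 = -399*I*7/8 = -2793*I/8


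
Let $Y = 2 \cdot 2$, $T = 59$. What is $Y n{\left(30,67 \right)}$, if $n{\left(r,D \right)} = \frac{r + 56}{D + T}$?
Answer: $\frac{172}{63} \approx 2.7302$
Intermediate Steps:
$n{\left(r,D \right)} = \frac{56 + r}{59 + D}$ ($n{\left(r,D \right)} = \frac{r + 56}{D + 59} = \frac{56 + r}{59 + D}$)
$Y = 4$
$Y n{\left(30,67 \right)} = 4 \frac{56 + 30}{59 + 67} = 4 \cdot \frac{1}{126} \cdot 86 = 4 \cdot \frac{43}{63} = \frac{172}{63}$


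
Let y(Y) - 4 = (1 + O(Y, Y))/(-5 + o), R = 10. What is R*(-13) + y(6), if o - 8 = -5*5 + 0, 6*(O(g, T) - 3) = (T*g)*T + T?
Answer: -2813/22 ≈ -127.86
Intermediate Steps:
O(g, T) = 3 + T/6 + g*T²/6 (O(g, T) = 3 + ((T*g)*T + T)/6 = 3 + (g*T² + T)/6 = 3 + (T + g*T²)/6 = 3 + (T/6 + g*T²/6) = 3 + T/6 + g*T²/6)
o = -17 (o = 8 + (-5*5 + 0) = 8 + (-25 + 0) = 8 - 25 = -17)
y(Y) = 42/11 - Y/132 - Y³/132 (y(Y) = 4 + (1 + (3 + Y/6 + Y*Y²/6))/(-5 - 17) = 4 + (1 + (3 + Y/6 + Y³/6))/(-22) = 4 + (4 + Y/6 + Y³/6)*(-1/22) = 4 + (-2/11 - Y/132 - Y³/132) = 42/11 - Y/132 - Y³/132)
R*(-13) + y(6) = 10*(-13) + (42/11 - 1/132*6 - 1/132*6³) = -130 + (42/11 - 1/22 - 1/132*216) = -130 + (42/11 - 1/22 - 18/11) = -130 + 47/22 = -2813/22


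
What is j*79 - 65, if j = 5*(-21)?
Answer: -8360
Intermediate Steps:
j = -105
j*79 - 65 = -105*79 - 65 = -8295 - 65 = -8360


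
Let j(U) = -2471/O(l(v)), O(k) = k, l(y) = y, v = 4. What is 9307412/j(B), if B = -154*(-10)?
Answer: -37229648/2471 ≈ -15067.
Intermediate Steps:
B = 1540
j(U) = -2471/4
9307412/j(B) = 9307412/(-2471/4) = 9307412*(-4/2471) = -37229648/2471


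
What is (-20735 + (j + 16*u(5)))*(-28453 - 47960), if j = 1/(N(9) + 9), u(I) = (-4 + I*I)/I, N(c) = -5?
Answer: 31585389963/20 ≈ 1.5793e+9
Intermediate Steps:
u(I) = (-4 + I²)/I
j = ¼ (j = 1/(-5 + 9) = 1/4 = ¼ ≈ 0.25000)
(-20735 + (j + 16*u(5)))*(-28453 - 47960) = (-20735 + (¼ + 16*(5 - 4/5)))*(-28453 - 47960) = (-20735 + (¼ + 16*(5 - 4*⅕)))*(-76413) = (-20735 + (¼ + 16*(5 - ⅘)))*(-76413) = (-20735 + (¼ + 16*(21/5)))*(-76413) = (-20735 + (¼ + 336/5))*(-76413) = (-20735 + 1349/20)*(-76413) = -413351/20*(-76413) = 31585389963/20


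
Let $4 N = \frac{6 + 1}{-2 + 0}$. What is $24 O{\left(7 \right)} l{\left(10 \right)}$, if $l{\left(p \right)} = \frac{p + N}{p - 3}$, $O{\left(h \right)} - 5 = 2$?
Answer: $219$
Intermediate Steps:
$N = - \frac{7}{8}$ ($N = \frac{\left(6 + 1\right) \frac{1}{-2 + 0}}{4} = \frac{7 \frac{1}{-2}}{4} = \frac{7 \left(- \frac{1}{2}\right)}{4} = \frac{1}{4} \left(- \frac{7}{2}\right) = - \frac{7}{8} \approx -0.875$)
$O{\left(h \right)} = 7$ ($O{\left(h \right)} = 5 + 2 = 7$)
$l{\left(p \right)} = \frac{- \frac{7}{8} + p}{-3 + p}$ ($l{\left(p \right)} = \frac{p - \frac{7}{8}}{p - 3} = \frac{- \frac{7}{8} + p}{-3 + p}$)
$24 O{\left(7 \right)} l{\left(10 \right)} = 24 \cdot 7 \frac{- \frac{7}{8} + 10}{-3 + 10} = 168 \cdot \frac{1}{7} \cdot \frac{73}{8} = 168 \cdot \frac{73}{56} = 219$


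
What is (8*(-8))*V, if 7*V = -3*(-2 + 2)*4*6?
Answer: 0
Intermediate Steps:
V = 0 (V = (-3*(-2 + 2)*4*6)/7 = (-0*4*6)/7 = (-3*0*6)/7 = (0*6)/7 = (⅐)*0 = 0)
(8*(-8))*V = (8*(-8))*0 = -64*0 = 0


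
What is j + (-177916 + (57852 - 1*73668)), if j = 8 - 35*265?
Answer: -202999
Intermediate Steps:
j = -9267 (j = 8 - 9275 = -9267)
j + (-177916 + (57852 - 1*73668)) = -9267 + (-177916 + (57852 - 1*73668)) = -9267 + (-177916 + (57852 - 73668)) = -9267 + (-177916 - 15816) = -9267 - 193732 = -202999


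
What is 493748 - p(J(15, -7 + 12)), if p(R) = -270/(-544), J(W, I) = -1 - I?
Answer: 134299321/272 ≈ 4.9375e+5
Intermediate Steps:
p(R) = 135/272 (p(R) = -270*(-1/544) = 135/272)
493748 - p(J(15, -7 + 12)) = 493748 - 1*135/272 = 493748 - 135/272 = 134299321/272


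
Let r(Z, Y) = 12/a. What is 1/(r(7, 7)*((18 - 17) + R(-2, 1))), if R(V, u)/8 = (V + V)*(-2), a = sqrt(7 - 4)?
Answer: sqrt(3)/780 ≈ 0.0022206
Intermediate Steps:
a = sqrt(3) ≈ 1.7320
r(Z, Y) = 4*sqrt(3) (r(Z, Y) = 12/(sqrt(3)) = 12*(sqrt(3)/3) = 4*sqrt(3))
R(V, u) = -32*V (R(V, u) = 8*((V + V)*(-2)) = 8*((2*V)*(-2)) = 8*(-4*V) = -32*V)
1/(r(7, 7)*((18 - 17) + R(-2, 1))) = 1/((4*sqrt(3))*((18 - 17) - 32*(-2))) = 1/((4*sqrt(3))*(1 + 64)) = 1/((4*sqrt(3))*65) = 1/(260*sqrt(3)) = sqrt(3)/780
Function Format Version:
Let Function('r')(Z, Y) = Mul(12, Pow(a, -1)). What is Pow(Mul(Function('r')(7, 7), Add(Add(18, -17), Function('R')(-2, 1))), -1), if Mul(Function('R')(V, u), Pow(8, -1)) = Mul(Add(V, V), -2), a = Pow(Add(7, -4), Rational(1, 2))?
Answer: Mul(Rational(1, 780), Pow(3, Rational(1, 2))) ≈ 0.0022206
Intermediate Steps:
a = Pow(3, Rational(1, 2)) ≈ 1.7320
Function('r')(Z, Y) = Mul(4, Pow(3, Rational(1, 2))) (Function('r')(Z, Y) = Mul(12, Pow(Pow(3, Rational(1, 2)), -1)) = Mul(12, Mul(Rational(1, 3), Pow(3, Rational(1, 2)))) = Mul(4, Pow(3, Rational(1, 2))))
Function('R')(V, u) = Mul(-32, V) (Function('R')(V, u) = Mul(8, Mul(Add(V, V), -2)) = Mul(8, Mul(Mul(2, V), -2)) = Mul(8, Mul(-4, V)) = Mul(-32, V))
Pow(Mul(Function('r')(7, 7), Add(Add(18, -17), Function('R')(-2, 1))), -1) = Pow(Mul(Mul(4, Pow(3, Rational(1, 2))), Add(Add(18, -17), Mul(-32, -2))), -1) = Pow(Mul(Mul(4, Pow(3, Rational(1, 2))), Add(1, 64)), -1) = Pow(Mul(Mul(4, Pow(3, Rational(1, 2))), 65), -1) = Pow(Mul(260, Pow(3, Rational(1, 2))), -1) = Mul(Rational(1, 780), Pow(3, Rational(1, 2)))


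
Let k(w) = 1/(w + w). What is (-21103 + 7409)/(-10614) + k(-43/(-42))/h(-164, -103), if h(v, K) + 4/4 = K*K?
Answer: 1041109805/806918736 ≈ 1.2902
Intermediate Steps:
h(v, K) = -1 + K**2 (h(v, K) = -1 + K*K = -1 + K**2)
k(w) = 1/(2*w)
(-21103 + 7409)/(-10614) + k(-43/(-42))/h(-164, -103) = (-21103 + 7409)/(-10614) + (1/(2*((-43/(-42)))))/(-1 + (-103)**2) = -13694*(-1/10614) + (1/(2*((-43*(-1/42)))))/(-1 + 10609) = 6847/5307 + (1/(2*(43/42)))/10608 = 6847/5307 + ((1/2)*(42/43))*(1/10608) = 6847/5307 + (21/43)*(1/10608) = 6847/5307 + 7/152048 = 1041109805/806918736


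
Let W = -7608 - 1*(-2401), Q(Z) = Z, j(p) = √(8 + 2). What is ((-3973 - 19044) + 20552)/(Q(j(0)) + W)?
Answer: 12835255/27112839 + 2465*√10/27112839 ≈ 0.47369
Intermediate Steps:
j(p) = √10
W = -5207 (W = -7608 + 2401 = -5207)
((-3973 - 19044) + 20552)/(Q(j(0)) + W) = ((-3973 - 19044) + 20552)/(√10 - 5207) = (-23017 + 20552)/(-5207 + √10) = -2465/(-5207 + √10)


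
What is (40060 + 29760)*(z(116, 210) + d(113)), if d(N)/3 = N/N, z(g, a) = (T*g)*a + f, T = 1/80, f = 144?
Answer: 31523730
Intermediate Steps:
T = 1/80 ≈ 0.012500
z(g, a) = 144 + a*g/80 (z(g, a) = (g/80)*a + 144 = a*g/80 + 144 = 144 + a*g/80)
d(N) = 3 (d(N) = 3*(N/N) = 3*1 = 3)
(40060 + 29760)*(z(116, 210) + d(113)) = (40060 + 29760)*((144 + (1/80)*210*116) + 3) = 69820*((144 + 609/2) + 3) = 69820*(897/2 + 3) = 69820*(903/2) = 31523730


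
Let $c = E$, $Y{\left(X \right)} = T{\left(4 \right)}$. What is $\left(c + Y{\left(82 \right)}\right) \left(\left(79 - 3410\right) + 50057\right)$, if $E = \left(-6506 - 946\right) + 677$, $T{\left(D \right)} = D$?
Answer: $-316381746$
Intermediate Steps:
$Y{\left(X \right)} = 4$
$E = -6775$ ($E = \left(-6506 - 946\right) + 677 = -7452 + 677 = -6775$)
$c = -6775$
$\left(c + Y{\left(82 \right)}\right) \left(\left(79 - 3410\right) + 50057\right) = \left(-6775 + 4\right) \left(\left(79 - 3410\right) + 50057\right) = - 6771 \left(\left(79 - 3410\right) + 50057\right) = - 6771 \left(-3331 + 50057\right) = \left(-6771\right) 46726 = -316381746$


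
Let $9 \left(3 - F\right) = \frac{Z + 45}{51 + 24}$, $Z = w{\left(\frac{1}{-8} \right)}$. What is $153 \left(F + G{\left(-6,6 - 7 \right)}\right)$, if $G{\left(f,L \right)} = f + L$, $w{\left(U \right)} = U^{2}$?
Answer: $- \frac{2986577}{4800} \approx -622.2$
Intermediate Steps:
$Z = \frac{1}{64}$ ($Z = \left(\frac{1}{-8}\right)^{2} = \left(- \frac{1}{8}\right)^{2} = \frac{1}{64} \approx 0.015625$)
$F = \frac{126719}{43200}$ ($F = 3 - \frac{\left(\frac{1}{64} + 45\right) \frac{1}{51 + 24}}{9} = 3 - \frac{\frac{2881}{64} \cdot \frac{1}{75}}{9} = 3 - \frac{2881}{43200} = \frac{126719}{43200} \approx 2.9333$)
$G{\left(f,L \right)} = L + f$
$153 \left(F + G{\left(-6,6 - 7 \right)}\right) = 153 \left(\frac{126719}{43200} + \left(\left(6 - 7\right) - 6\right)\right) = 153 \left(\frac{126719}{43200} - 7\right) = 153 \left(- \frac{175681}{43200}\right) = - \frac{2986577}{4800}$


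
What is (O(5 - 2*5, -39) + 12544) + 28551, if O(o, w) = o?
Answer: 41090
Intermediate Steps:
(O(5 - 2*5, -39) + 12544) + 28551 = ((5 - 2*5) + 12544) + 28551 = ((5 - 10) + 12544) + 28551 = (-5 + 12544) + 28551 = 12539 + 28551 = 41090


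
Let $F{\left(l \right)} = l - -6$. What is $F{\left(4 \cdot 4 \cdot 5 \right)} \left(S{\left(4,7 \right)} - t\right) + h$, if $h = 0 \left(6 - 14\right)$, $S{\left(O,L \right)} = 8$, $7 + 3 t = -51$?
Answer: $\frac{7052}{3} \approx 2350.7$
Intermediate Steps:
$t = - \frac{58}{3}$ ($t = - \frac{7}{3} + \frac{1}{3} \left(-51\right) = - \frac{7}{3} - 17 = - \frac{58}{3} \approx -19.333$)
$F{\left(l \right)} = 6 + l$ ($F{\left(l \right)} = l + 6 = 6 + l$)
$h = 0$ ($h = 0 \left(-8\right) = 0$)
$F{\left(4 \cdot 4 \cdot 5 \right)} \left(S{\left(4,7 \right)} - t\right) + h = \left(6 + 4 \cdot 4 \cdot 5\right) \left(8 - - \frac{58}{3}\right) + 0 = \left(6 + 16 \cdot 5\right) \left(8 + \frac{58}{3}\right) + 0 = \left(6 + 80\right) \frac{82}{3} + 0 = 86 \cdot \frac{82}{3} + 0 = \frac{7052}{3} + 0 = \frac{7052}{3}$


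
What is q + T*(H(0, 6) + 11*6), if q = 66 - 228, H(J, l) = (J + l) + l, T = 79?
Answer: 6000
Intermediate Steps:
H(J, l) = J + 2*l
q = -162
q + T*(H(0, 6) + 11*6) = -162 + 79*((0 + 2*6) + 11*6) = -162 + 79*((0 + 12) + 66) = -162 + 79*(12 + 66) = -162 + 79*78 = -162 + 6162 = 6000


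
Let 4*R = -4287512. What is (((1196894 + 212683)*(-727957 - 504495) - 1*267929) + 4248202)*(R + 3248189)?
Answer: -3780757138423353141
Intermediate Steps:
R = -1071878 (R = (¼)*(-4287512) = -1071878)
(((1196894 + 212683)*(-727957 - 504495) - 1*267929) + 4248202)*(R + 3248189) = (((1196894 + 212683)*(-727957 - 504495) - 1*267929) + 4248202)*(-1071878 + 3248189) = ((1409577*(-1232452) - 267929) + 4248202)*2176311 = ((-1737235992804 - 267929) + 4248202)*2176311 = (-1737236260733 + 4248202)*2176311 = -1737232012531*2176311 = -3780757138423353141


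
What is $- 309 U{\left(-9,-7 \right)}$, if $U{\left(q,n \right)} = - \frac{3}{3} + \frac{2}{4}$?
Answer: $\frac{309}{2} \approx 154.5$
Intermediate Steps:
$U{\left(q,n \right)} = - \frac{1}{2}$ ($U{\left(q,n \right)} = \left(-3\right) \frac{1}{3} + 2 \cdot \frac{1}{4} = -1 + \frac{1}{2} = - \frac{1}{2}$)
$- 309 U{\left(-9,-7 \right)} = \left(-309\right) \left(- \frac{1}{2}\right) = \frac{309}{2}$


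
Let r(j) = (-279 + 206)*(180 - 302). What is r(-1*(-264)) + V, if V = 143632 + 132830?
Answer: 285368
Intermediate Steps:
V = 276462
r(j) = 8906 (r(j) = -73*(-122) = 8906)
r(-1*(-264)) + V = 8906 + 276462 = 285368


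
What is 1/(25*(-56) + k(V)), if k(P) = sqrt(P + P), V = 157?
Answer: -700/979843 - sqrt(314)/1959686 ≈ -0.00072344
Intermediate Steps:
k(P) = sqrt(2)*sqrt(P) (k(P) = sqrt(2*P) = sqrt(2)*sqrt(P))
1/(25*(-56) + k(V)) = 1/(25*(-56) + sqrt(2)*sqrt(157)) = 1/(-1400 + sqrt(314))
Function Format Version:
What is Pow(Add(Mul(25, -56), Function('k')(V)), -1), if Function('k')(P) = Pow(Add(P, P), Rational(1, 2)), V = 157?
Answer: Add(Rational(-700, 979843), Mul(Rational(-1, 1959686), Pow(314, Rational(1, 2)))) ≈ -0.00072344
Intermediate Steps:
Function('k')(P) = Mul(Pow(2, Rational(1, 2)), Pow(P, Rational(1, 2))) (Function('k')(P) = Pow(Mul(2, P), Rational(1, 2)) = Mul(Pow(2, Rational(1, 2)), Pow(P, Rational(1, 2))))
Pow(Add(Mul(25, -56), Function('k')(V)), -1) = Pow(Add(Mul(25, -56), Mul(Pow(2, Rational(1, 2)), Pow(157, Rational(1, 2)))), -1) = Pow(Add(-1400, Pow(314, Rational(1, 2))), -1)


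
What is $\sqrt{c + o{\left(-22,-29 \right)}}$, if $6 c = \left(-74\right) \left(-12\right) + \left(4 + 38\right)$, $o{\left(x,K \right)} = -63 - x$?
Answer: $\sqrt{114} \approx 10.677$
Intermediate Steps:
$c = 155$ ($c = \frac{\left(-74\right) \left(-12\right) + \left(4 + 38\right)}{6} = \frac{888 + 42}{6} = \frac{1}{6} \cdot 930 = 155$)
$\sqrt{c + o{\left(-22,-29 \right)}} = \sqrt{155 - 41} = \sqrt{114}$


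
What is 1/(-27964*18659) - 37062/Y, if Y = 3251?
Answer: -19338220592363/1696307677276 ≈ -11.400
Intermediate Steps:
1/(-27964*18659) - 37062/Y = 1/(-27964*18659) - 37062/3251 = -1/27964*1/18659 - 37062*1/3251 = -1/521780276 - 37062/3251 = -19338220592363/1696307677276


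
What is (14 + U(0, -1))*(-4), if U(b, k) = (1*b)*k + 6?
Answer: -80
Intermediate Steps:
U(b, k) = 6 + b*k (U(b, k) = b*k + 6 = 6 + b*k)
(14 + U(0, -1))*(-4) = (14 + (6 + 0*(-1)))*(-4) = (14 + (6 + 0))*(-4) = (14 + 6)*(-4) = 20*(-4) = -80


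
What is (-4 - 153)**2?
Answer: 24649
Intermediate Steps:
(-4 - 153)**2 = (-157)**2 = 24649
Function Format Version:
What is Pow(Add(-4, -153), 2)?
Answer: 24649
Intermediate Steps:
Pow(Add(-4, -153), 2) = Pow(-157, 2) = 24649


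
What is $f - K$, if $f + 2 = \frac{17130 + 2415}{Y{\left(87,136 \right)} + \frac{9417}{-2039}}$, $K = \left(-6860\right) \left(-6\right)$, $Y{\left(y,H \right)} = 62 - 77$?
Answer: $- \frac{562138193}{13334} \approx -42158.0$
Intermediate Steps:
$Y{\left(y,H \right)} = -15$
$K = 41160$
$f = - \frac{13310753}{13334}$ ($f = -2 + \frac{17130 + 2415}{-15 + \frac{9417}{-2039}} = -2 + \frac{19545}{-15 + 9417 \left(- \frac{1}{2039}\right)} = -2 + \frac{19545}{-15 - \frac{9417}{2039}} = -2 + \frac{19545}{- \frac{40002}{2039}} = -2 + 19545 \left(- \frac{2039}{40002}\right) = -2 - \frac{13284085}{13334} = - \frac{13310753}{13334} \approx -998.26$)
$f - K = - \frac{13310753}{13334} - 41160 = - \frac{562138193}{13334}$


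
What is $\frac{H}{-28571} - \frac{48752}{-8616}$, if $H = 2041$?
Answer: $\frac{171913517}{30770967} \approx 5.5869$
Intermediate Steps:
$\frac{H}{-28571} - \frac{48752}{-8616} = \frac{2041}{-28571} - \frac{48752}{-8616} = 2041 \left(- \frac{1}{28571}\right) - - \frac{6094}{1077} = - \frac{2041}{28571} + \frac{6094}{1077} = \frac{171913517}{30770967}$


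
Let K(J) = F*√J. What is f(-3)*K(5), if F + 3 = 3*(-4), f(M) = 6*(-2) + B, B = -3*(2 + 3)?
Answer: 405*√5 ≈ 905.61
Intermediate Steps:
B = -15 (B = -3*5 = -15)
f(M) = -27 (f(M) = 6*(-2) - 15 = -12 - 15 = -27)
F = -15 (F = -3 + 3*(-4) = -3 - 12 = -15)
K(J) = -15*√J
f(-3)*K(5) = -(-405)*√5 = 405*√5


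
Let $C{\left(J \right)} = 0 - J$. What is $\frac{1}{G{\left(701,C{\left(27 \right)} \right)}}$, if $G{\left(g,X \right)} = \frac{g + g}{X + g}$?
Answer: $\frac{337}{701} \approx 0.48074$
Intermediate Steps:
$C{\left(J \right)} = - J$
$G{\left(g,X \right)} = \frac{2 g}{X + g}$
$\frac{1}{G{\left(701,C{\left(27 \right)} \right)}} = \frac{1}{2 \cdot 701 \frac{1}{\left(-1\right) 27 + 701}} = \frac{1}{2 \cdot 701 \frac{1}{-27 + 701}} = \frac{1}{2 \cdot 701 \cdot \frac{1}{674}} = \frac{1}{\frac{701}{337}} = \frac{337}{701}$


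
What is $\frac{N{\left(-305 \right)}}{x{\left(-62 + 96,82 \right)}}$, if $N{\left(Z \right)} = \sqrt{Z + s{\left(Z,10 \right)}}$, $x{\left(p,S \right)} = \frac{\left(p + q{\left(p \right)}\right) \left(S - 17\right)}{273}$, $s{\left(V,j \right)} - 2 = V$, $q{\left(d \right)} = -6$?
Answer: $\frac{3 i \sqrt{38}}{5} \approx 3.6986 i$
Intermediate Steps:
$s{\left(V,j \right)} = 2 + V$
$x{\left(p,S \right)} = \frac{\left(-17 + S\right) \left(-6 + p\right)}{273}$ ($x{\left(p,S \right)} = \frac{\left(p - 6\right) \left(S - 17\right)}{273} = \left(-6 + p\right) \left(-17 + S\right) \frac{1}{273} = \left(-17 + S\right) \left(-6 + p\right) \frac{1}{273} = \frac{\left(-17 + S\right) \left(-6 + p\right)}{273}$)
$N{\left(Z \right)} = \sqrt{2 + 2 Z}$ ($N{\left(Z \right)} = \sqrt{Z + \left(2 + Z\right)} = \sqrt{2 + 2 Z}$)
$\frac{N{\left(-305 \right)}}{x{\left(-62 + 96,82 \right)}} = \frac{\sqrt{2 + 2 \left(-305\right)}}{\frac{34}{91} - \frac{17 \left(-62 + 96\right)}{273} - \frac{164}{91} + \frac{1}{273} \cdot 82 \left(-62 + 96\right)} = \frac{\sqrt{2 - 610}}{\frac{34}{91} - \frac{578}{273} - \frac{164}{91} + \frac{1}{273} \cdot 82 \cdot 34} = \frac{\sqrt{-608}}{\frac{34}{91} - \frac{578}{273} - \frac{164}{91} + \frac{2788}{273}} = \frac{4 i \sqrt{38}}{\frac{20}{3}} = 4 i \sqrt{38} \cdot \frac{3}{20} = \frac{3 i \sqrt{38}}{5}$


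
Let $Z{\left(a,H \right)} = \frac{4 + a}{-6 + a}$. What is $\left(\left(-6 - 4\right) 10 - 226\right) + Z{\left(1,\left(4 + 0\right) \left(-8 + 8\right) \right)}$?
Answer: $-327$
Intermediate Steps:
$Z{\left(a,H \right)} = \frac{4 + a}{-6 + a}$
$\left(\left(-6 - 4\right) 10 - 226\right) + Z{\left(1,\left(4 + 0\right) \left(-8 + 8\right) \right)} = \left(\left(-6 - 4\right) 10 - 226\right) + \frac{4 + 1}{-6 + 1} = \left(\left(-10\right) 10 - 226\right) + \frac{1}{-5} \cdot 5 = \left(-100 - 226\right) - 1 = -326 - 1 = -327$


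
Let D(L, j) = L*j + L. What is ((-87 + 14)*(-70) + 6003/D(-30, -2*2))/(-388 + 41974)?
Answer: 51767/415860 ≈ 0.12448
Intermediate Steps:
D(L, j) = L + L*j
((-87 + 14)*(-70) + 6003/D(-30, -2*2))/(-388 + 41974) = ((-87 + 14)*(-70) + 6003/((-30*(1 - 2*2))))/(-388 + 41974) = (-73*(-70) + 6003/((-30*(1 - 4))))/41586 = (5110 + 6003/((-30*(-3))))*(1/41586) = (5110 + 6003/90)*(1/41586) = (5110 + 6003*(1/90))*(1/41586) = (5110 + 667/10)*(1/41586) = (51767/10)*(1/41586) = 51767/415860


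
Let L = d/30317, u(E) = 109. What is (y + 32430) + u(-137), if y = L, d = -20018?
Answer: 986464845/30317 ≈ 32538.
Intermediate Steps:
L = -20018/30317 ≈ -0.66029
y = -20018/30317 ≈ -0.66029
(y + 32430) + u(-137) = (-20018/30317 + 32430) + 109 = 983160292/30317 + 109 = 986464845/30317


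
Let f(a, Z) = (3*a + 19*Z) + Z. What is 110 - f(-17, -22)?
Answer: 601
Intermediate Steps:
f(a, Z) = 3*a + 20*Z
110 - f(-17, -22) = 110 - (3*(-17) + 20*(-22)) = 110 - (-51 - 440) = 110 - 1*(-491) = 110 + 491 = 601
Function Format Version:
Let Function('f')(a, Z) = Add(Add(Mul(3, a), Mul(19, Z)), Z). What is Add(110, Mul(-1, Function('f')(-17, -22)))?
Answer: 601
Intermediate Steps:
Function('f')(a, Z) = Add(Mul(3, a), Mul(20, Z))
Add(110, Mul(-1, Function('f')(-17, -22))) = Add(110, Mul(-1, Add(Mul(3, -17), Mul(20, -22)))) = Add(110, Mul(-1, Add(-51, -440))) = Add(110, Mul(-1, -491)) = Add(110, 491) = 601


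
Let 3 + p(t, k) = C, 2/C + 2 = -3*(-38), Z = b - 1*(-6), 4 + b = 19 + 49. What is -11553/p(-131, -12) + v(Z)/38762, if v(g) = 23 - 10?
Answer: 25077775787/6473254 ≈ 3874.1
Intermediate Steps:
b = 64 (b = -4 + (19 + 49) = -4 + 68 = 64)
Z = 70 (Z = 64 - 1*(-6) = 64 + 6 = 70)
v(g) = 13
C = 1/56 (C = 2/(-2 - 3*(-38)) = 2/(-2 + 114) = 2/112 = 2*(1/112) = 1/56 ≈ 0.017857)
p(t, k) = -167/56 (p(t, k) = -3 + 1/56 = -167/56)
-11553/p(-131, -12) + v(Z)/38762 = -11553/(-167/56) + 13/38762 = -11553*(-56/167) + 13*(1/38762) = 646968/167 + 13/38762 = 25077775787/6473254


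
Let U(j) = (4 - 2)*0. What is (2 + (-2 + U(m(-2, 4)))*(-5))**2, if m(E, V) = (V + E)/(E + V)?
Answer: 144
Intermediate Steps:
m(E, V) = 1 (m(E, V) = (E + V)/(E + V) = 1)
U(j) = 0 (U(j) = 2*0 = 0)
(2 + (-2 + U(m(-2, 4)))*(-5))**2 = (2 + (-2 + 0)*(-5))**2 = (2 - 2*(-5))**2 = (2 + 10)**2 = 12**2 = 144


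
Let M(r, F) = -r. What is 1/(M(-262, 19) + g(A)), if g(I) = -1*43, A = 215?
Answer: 1/219 ≈ 0.0045662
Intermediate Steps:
g(I) = -43
1/(M(-262, 19) + g(A)) = 1/(-1*(-262) - 43) = 1/(262 - 43) = 1/219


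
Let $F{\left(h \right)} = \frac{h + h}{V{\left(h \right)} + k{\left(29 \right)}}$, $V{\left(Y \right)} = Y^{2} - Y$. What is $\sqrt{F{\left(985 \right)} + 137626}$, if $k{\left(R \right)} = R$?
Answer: $\frac{2 \sqrt{659679622019321}}{138467} \approx 370.98$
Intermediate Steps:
$F{\left(h \right)} = \frac{2 h}{29 + h \left(-1 + h\right)}$ ($F{\left(h \right)} = \frac{h + h}{h \left(-1 + h\right) + 29} = \frac{2 h}{29 + h \left(-1 + h\right)}$)
$\sqrt{F{\left(985 \right)} + 137626} = \sqrt{2 \cdot 985 \frac{1}{29 + 985 \left(-1 + 985\right)} + 137626} = \sqrt{2 \cdot 985 \frac{1}{29 + 985 \cdot 984} + 137626} = \sqrt{2 \cdot 985 \frac{1}{29 + 969240} + 137626} = \sqrt{2 \cdot 985 \cdot \frac{1}{969269} + 137626} = \sqrt{\frac{1970}{969269} + 137626} = \sqrt{\frac{133396617364}{969269}} = \frac{2 \sqrt{659679622019321}}{138467}$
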